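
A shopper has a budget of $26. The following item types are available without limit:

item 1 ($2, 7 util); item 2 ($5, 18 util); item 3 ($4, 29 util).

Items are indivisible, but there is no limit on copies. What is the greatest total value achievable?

Best value-per-unit is item 3 at 29/4; filling with it alone gives 6×29 = 174.
Optimal mix: 1×item 1 + 6×item 3 → cost 26, value 181.

181 util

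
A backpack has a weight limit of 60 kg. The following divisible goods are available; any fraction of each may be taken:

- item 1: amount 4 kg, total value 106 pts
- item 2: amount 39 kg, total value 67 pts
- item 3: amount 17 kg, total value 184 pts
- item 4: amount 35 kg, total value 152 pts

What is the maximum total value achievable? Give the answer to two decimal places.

Take in order of value per unit:
- item 1 (106/4 per unit): all 4 → value 106, running total 106.00
- item 3 (184/17 per unit): all 17 → value 184, running total 290.00
- item 4 (152/35 per unit): all 35 → value 152, running total 442.00
- item 2 (67/39 per unit): 4 of 39 → value 4×67/39 = 6.8718, running total 448.87
Total 448.87.

448.87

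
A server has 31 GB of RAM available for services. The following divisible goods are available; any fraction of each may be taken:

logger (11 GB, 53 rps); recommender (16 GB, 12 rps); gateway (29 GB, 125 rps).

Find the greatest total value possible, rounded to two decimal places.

Take in order of value per unit:
- logger (53/11 per unit): all 11 → value 53, running total 53.00
- gateway (125/29 per unit): 20 of 29 → value 20×125/29 = 86.2069, running total 139.21
Total 139.21.

139.21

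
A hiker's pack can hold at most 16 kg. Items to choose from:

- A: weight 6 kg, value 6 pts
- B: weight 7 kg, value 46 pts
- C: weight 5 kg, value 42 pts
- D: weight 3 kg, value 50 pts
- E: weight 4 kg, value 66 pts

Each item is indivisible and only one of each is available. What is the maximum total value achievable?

162 pts

This is a 0/1 knapsack; check combinations near the capacity.
- B+D+E: weight 7+3+4=14, value 46+50+66=162
- C+D+E: weight 5+3+4=12, value 42+50+66=158
- B+C+E: weight 7+5+4=16, value 46+42+66=154
Best: 162 pts.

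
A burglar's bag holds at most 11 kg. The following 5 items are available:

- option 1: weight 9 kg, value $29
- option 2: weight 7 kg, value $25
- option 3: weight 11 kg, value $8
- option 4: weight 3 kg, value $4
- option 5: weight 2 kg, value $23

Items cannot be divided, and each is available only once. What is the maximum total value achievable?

$52

Check high-value combinations within 11 kg:
- option 1+option 5: weight 9+2=11, value 29+23=52
- option 2+option 5: weight 7+2=9, value 25+23=48
- option 1: weight 9, value 29
- option 2+option 4: weight 7+3=10, value 25+4=29
Best: $52.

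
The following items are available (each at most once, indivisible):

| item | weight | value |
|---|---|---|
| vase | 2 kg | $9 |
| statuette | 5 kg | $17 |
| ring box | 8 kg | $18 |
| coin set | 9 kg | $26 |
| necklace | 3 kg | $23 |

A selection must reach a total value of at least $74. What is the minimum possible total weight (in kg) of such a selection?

Subsets with value ≥ 74, sorted by total weight:
- vase+statuette+coin set+necklace: weight 19, value 75
- vase+ring box+coin set+necklace: weight 22, value 76
- statuette+ring box+coin set+necklace: weight 25, value 84
Minimum weight: 19 kg.

19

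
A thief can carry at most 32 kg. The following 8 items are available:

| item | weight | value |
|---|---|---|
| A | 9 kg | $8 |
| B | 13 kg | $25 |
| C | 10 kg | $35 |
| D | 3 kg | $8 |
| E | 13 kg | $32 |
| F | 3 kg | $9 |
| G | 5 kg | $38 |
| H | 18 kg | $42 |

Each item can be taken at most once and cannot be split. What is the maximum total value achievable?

This is a 0/1 knapsack; check combinations near the capacity.
- C+E+F+G: weight 10+13+3+5=31, value 35+32+9+38=114
- C+D+E+G: weight 10+3+13+5=31, value 35+8+32+38=113
- B+C+F+G: weight 13+10+3+5=31, value 25+35+9+38=107
- B+C+D+G: weight 13+10+3+5=31, value 25+35+8+38=106
- C+E+G: weight 10+13+5=28, value 35+32+38=105
Best: $114.

$114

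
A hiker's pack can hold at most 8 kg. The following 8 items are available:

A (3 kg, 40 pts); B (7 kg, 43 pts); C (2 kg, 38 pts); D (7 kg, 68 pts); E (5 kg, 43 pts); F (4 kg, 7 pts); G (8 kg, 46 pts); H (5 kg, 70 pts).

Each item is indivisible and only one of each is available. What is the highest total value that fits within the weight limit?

110 pts

Check high-value combinations within 8 kg:
- A+H: weight 3+5=8, value 40+70=110
- C+H: weight 2+5=7, value 38+70=108
- A+E: weight 3+5=8, value 40+43=83
Best: 110 pts.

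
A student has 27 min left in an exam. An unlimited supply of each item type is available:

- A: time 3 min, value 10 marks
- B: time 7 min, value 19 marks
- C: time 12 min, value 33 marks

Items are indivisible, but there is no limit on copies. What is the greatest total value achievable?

90 marks

Best value-per-unit is A at 10/3, and filling with it alone uses time 9×3=27. No mix of the others beats 9×10 = 90.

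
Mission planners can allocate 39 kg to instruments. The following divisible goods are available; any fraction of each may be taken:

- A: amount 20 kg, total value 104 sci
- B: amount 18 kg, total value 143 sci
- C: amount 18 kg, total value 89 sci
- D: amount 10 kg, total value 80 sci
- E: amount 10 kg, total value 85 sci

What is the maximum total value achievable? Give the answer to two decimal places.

313.20

Take in order of value per unit:
- E (85/10 per unit): all 10 → value 85, running total 85.00
- D (80/10 per unit): all 10 → value 80, running total 165.00
- B (143/18 per unit): all 18 → value 143, running total 308.00
- A (104/20 per unit): 1 of 20 → value 1×104/20 = 5.2000, running total 313.20
Total 313.20.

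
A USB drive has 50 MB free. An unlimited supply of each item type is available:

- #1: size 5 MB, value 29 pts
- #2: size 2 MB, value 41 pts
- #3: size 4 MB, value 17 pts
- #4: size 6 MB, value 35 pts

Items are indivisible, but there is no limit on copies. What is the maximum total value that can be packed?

1025 pts

Best value-per-unit is #2 at 41/2, and filling with it alone uses size 25×2=50. No mix of the others beats 25×41 = 1025.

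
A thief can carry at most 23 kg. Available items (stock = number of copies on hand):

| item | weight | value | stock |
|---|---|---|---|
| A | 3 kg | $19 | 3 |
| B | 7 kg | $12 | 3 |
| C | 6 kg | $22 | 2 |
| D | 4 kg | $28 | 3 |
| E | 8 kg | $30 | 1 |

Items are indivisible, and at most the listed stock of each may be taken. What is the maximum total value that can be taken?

$141

Top feasible selections:
- 3×A + 3×D: weight 21, value 141
- 3×A + 1×C + 2×D: weight 23, value 135
Best: $141.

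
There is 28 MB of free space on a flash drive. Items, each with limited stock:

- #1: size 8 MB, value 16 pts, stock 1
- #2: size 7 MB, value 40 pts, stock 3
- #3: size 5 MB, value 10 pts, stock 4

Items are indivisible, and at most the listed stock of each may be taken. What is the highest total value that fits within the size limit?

Best selections within size 28 and stock limits:
- 3×#2 + 1×#3: size 26, value 130
- 3×#2: size 21, value 120
- 1×#1 + 2×#2 + 1×#3: size 27, value 106
- 2×#2 + 2×#3: size 24, value 100
Best: 130 pts.

130 pts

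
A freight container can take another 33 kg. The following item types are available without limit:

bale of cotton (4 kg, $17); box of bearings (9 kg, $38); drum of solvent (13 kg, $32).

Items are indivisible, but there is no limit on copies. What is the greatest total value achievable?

$140

Best value-per-unit is bale of cotton at 17/4; filling with it alone gives 8×17 = 136.
Optimal mix: 6×bale of cotton + 1×box of bearings → weight 33, value 140.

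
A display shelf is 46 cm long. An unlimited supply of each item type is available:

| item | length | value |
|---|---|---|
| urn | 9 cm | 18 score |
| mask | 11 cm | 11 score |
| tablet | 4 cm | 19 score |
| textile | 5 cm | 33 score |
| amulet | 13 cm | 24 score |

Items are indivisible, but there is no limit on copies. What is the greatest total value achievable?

297 score

Best value-per-unit is textile at 33/5, and filling with it alone uses length 9×5=45. No mix of the others beats 9×33 = 297.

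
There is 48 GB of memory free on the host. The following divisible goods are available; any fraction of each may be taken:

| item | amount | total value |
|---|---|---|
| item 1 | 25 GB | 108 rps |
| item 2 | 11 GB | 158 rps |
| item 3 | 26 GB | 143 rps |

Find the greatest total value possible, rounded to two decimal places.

Take in order of value per unit:
- item 2 (158/11 per unit): all 11 → value 158, running total 158.00
- item 3 (143/26 per unit): all 26 → value 143, running total 301.00
- item 1 (108/25 per unit): 11 of 25 → value 11×108/25 = 47.5200, running total 348.52
Total 348.52.

348.52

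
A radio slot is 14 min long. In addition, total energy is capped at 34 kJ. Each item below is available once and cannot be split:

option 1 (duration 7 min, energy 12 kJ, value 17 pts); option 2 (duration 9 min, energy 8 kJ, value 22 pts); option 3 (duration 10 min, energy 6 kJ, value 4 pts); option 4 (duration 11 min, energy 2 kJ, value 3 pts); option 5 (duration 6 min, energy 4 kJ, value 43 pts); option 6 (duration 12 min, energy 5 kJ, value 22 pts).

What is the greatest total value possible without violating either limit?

Feasible sets respecting both limits:
- option 1+option 5: duration 13, energy 16, value 60
- option 5: duration 6, energy 4, value 43
- option 2: duration 9, energy 8, value 22
Best: 60 pts.

60 pts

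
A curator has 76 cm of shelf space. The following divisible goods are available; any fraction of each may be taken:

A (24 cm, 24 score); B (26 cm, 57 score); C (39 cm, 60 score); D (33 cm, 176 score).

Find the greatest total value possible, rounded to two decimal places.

259.15

Take in order of value per unit:
- D (176/33 per unit): all 33 → value 176, running total 176.00
- B (57/26 per unit): all 26 → value 57, running total 233.00
- C (60/39 per unit): 17 of 39 → value 17×60/39 = 26.1538, running total 259.15
Total 259.15.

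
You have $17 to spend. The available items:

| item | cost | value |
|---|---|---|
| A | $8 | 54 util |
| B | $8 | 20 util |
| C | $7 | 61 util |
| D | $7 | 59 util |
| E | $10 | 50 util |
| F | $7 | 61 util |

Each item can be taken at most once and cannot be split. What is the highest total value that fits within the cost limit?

Check high-value combinations within $17:
- C+F: cost 7+7=14, value 61+61=122
- C+D: cost 7+7=14, value 61+59=120
- D+F: cost 7+7=14, value 59+61=120
Best: 122 util.

122 util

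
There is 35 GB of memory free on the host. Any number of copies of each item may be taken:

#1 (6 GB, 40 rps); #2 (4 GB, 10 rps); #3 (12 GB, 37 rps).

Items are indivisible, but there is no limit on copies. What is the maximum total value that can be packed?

210 rps

Best value-per-unit is #1 at 40/6; filling with it alone gives 5×40 = 200.
Optimal mix: 5×#1 + 1×#2 → memory 34, value 210.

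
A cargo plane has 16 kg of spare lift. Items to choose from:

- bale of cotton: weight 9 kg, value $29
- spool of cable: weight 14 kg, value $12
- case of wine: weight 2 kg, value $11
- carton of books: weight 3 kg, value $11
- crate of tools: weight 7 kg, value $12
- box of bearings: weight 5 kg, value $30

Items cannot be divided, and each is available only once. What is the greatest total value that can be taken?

Check high-value combinations within 16 kg:
- bale of cotton+case of wine+box of bearings: weight 9+2+5=16, value 29+11+30=70
- bale of cotton+box of bearings: weight 9+5=14, value 29+30=59
- case of wine+crate of tools+box of bearings: weight 2+7+5=14, value 11+12+30=53
- carton of books+crate of tools+box of bearings: weight 3+7+5=15, value 11+12+30=53
Best: $70.

$70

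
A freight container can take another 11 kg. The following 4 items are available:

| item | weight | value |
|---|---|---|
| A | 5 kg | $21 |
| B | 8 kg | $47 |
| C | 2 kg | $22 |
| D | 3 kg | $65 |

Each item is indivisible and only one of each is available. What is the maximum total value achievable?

This is a 0/1 knapsack; check combinations near the capacity.
- B+D: weight 8+3=11, value 47+65=112
- A+C+D: weight 5+2+3=10, value 21+22+65=108
- C+D: weight 2+3=5, value 22+65=87
Best: $112.

$112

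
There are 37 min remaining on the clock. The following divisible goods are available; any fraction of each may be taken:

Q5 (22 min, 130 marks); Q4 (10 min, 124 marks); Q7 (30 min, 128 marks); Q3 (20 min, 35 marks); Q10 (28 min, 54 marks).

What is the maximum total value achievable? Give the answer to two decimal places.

275.33

Take in order of value per unit:
- Q4 (124/10 per unit): all 10 → value 124, running total 124.00
- Q5 (130/22 per unit): all 22 → value 130, running total 254.00
- Q7 (128/30 per unit): 5 of 30 → value 5×128/30 = 21.3333, running total 275.33
Total 275.33.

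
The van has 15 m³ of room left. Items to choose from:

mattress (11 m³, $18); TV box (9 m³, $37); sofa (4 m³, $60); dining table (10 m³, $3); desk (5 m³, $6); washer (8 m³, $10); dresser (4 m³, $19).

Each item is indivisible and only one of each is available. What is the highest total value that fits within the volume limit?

$97

Check high-value combinations within 15 m³:
- TV box+sofa: volume 9+4=13, value 37+60=97
- sofa+desk+dresser: volume 4+5+4=13, value 60+6+19=85
- sofa+dresser: volume 4+4=8, value 60+19=79
- mattress+sofa: volume 11+4=15, value 18+60=78
Best: $97.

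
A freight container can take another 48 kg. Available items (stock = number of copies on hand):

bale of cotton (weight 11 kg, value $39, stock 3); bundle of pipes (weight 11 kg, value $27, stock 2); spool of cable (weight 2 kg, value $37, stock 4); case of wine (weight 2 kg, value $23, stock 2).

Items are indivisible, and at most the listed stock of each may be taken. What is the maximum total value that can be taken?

$311

Top feasible selections:
- 3×bale of cotton + 4×spool of cable + 2×case of wine: weight 45, value 311
- 2×bale of cotton + 1×bundle of pipes + 4×spool of cable + 2×case of wine: weight 45, value 299
- 3×bale of cotton + 4×spool of cable + 1×case of wine: weight 43, value 288
Best: $311.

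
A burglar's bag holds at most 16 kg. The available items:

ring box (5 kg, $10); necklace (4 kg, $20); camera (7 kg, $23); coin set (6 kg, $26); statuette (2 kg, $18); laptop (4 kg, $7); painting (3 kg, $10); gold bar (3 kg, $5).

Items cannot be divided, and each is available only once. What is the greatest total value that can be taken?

Check high-value combinations within 16 kg:
- necklace+coin set+statuette+painting: weight 4+6+2+3=15, value 20+26+18+10=74
- necklace+coin set+statuette+laptop: weight 4+6+2+4=16, value 20+26+18+7=71
- necklace+camera+statuette+painting: weight 4+7+2+3=16, value 20+23+18+10=71
Best: $74.

$74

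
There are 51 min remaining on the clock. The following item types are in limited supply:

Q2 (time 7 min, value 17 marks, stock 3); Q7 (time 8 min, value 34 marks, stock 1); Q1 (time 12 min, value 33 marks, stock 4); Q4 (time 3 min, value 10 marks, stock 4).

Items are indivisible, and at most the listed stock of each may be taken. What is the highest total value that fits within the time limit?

Best selections within time 51 and stock limits:
- 1×Q2 + 1×Q7 + 2×Q1 + 4×Q4: time 51, value 157
- 1×Q7 + 3×Q1 + 2×Q4: time 50, value 153
- 1×Q2 + 1×Q7 + 3×Q1: time 51, value 150
- 3×Q2 + 1×Q7 + 1×Q1 + 3×Q4: time 50, value 148
Best: 157 marks.

157 marks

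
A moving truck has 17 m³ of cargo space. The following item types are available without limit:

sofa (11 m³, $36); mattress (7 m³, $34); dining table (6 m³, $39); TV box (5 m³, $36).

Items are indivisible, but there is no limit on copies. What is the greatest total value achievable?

$114

Best value-per-unit is TV box at 36/5; filling with it alone gives 3×36 = 108.
Optimal mix: 2×dining table + 1×TV box → volume 17, value 114.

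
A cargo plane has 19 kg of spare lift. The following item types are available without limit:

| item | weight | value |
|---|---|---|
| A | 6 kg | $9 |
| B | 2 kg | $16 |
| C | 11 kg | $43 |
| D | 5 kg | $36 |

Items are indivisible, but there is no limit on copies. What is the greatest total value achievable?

$148

Best value-per-unit is B at 16/2; filling with it alone gives 9×16 = 144.
Optimal mix: 7×B + 1×D → weight 19, value 148.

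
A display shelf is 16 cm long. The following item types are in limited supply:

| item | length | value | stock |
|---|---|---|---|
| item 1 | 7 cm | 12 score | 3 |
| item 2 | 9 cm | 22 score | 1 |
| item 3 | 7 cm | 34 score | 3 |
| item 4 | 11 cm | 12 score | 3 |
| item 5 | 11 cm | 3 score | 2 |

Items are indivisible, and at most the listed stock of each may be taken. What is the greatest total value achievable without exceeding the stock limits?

68 score

Top feasible selections:
- 2×item 3: length 14, value 68
- 1×item 2 + 1×item 3: length 16, value 56
- 1×item 1 + 1×item 3: length 14, value 46
Best: 68 score.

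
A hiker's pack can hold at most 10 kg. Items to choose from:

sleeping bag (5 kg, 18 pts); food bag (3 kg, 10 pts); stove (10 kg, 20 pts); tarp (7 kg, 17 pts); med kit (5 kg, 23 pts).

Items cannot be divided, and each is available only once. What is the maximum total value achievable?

41 pts

Check high-value combinations within 10 kg:
- sleeping bag+med kit: weight 5+5=10, value 18+23=41
- food bag+med kit: weight 3+5=8, value 10+23=33
- sleeping bag+food bag: weight 5+3=8, value 18+10=28
- food bag+tarp: weight 3+7=10, value 10+17=27
- med kit: weight 5, value 23
Best: 41 pts.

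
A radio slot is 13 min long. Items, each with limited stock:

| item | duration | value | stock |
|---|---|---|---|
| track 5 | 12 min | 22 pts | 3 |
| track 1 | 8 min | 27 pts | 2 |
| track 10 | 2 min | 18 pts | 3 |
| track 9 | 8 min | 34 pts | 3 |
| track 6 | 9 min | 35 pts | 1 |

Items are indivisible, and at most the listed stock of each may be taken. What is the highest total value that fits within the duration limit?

71 pts

Best selections within duration 13 and stock limits:
- 2×track 10 + 1×track 6: duration 13, value 71
- 2×track 10 + 1×track 9: duration 12, value 70
- 1×track 1 + 2×track 10: duration 12, value 63
- 3×track 10: duration 6, value 54
Best: 71 pts.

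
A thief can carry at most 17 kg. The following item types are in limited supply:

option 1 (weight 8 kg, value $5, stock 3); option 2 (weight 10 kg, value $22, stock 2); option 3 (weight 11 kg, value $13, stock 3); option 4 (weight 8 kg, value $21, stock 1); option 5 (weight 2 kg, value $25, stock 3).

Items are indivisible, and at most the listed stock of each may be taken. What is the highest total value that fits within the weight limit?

$97

Best selections within weight 17 and stock limits:
- 1×option 2 + 3×option 5: weight 16, value 97
- 1×option 4 + 3×option 5: weight 14, value 96
Best: $97.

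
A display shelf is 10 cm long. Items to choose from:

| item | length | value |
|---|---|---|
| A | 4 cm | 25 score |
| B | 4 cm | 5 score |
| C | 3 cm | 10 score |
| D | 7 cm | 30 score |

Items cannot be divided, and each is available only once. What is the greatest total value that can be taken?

This is a 0/1 knapsack; check combinations near the capacity.
- C+D: length 3+7=10, value 10+30=40
- A+C: length 4+3=7, value 25+10=35
- D: length 7, value 30
Best: 40 score.

40 score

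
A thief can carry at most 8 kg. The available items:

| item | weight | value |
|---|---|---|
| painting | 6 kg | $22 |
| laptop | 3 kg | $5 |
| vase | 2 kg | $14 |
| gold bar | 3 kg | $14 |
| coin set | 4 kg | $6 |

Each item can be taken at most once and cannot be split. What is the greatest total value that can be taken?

This is a 0/1 knapsack; check combinations near the capacity.
- painting+vase: weight 6+2=8, value 22+14=36
- laptop+vase+gold bar: weight 3+2+3=8, value 5+14+14=33
- vase+gold bar: weight 2+3=5, value 14+14=28
Best: $36.

$36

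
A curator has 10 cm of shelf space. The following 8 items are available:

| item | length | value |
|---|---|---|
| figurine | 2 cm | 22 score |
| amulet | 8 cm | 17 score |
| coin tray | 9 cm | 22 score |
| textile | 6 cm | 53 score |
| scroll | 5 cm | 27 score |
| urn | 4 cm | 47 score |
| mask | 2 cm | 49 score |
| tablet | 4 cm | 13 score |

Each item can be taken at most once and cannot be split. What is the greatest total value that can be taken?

Check high-value combinations within 10 cm:
- figurine+textile+mask: length 2+6+2=10, value 22+53+49=124
- figurine+urn+mask: length 2+4+2=8, value 22+47+49=118
- urn+mask+tablet: length 4+2+4=10, value 47+49+13=109
- textile+mask: length 6+2=8, value 53+49=102
Best: 124 score.

124 score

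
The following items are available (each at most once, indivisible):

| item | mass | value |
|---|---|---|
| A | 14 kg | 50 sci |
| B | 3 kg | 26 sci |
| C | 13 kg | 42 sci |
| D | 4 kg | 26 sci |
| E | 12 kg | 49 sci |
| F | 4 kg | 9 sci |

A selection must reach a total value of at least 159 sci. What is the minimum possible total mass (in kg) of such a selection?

37

Subsets with value ≥ 159, sorted by total mass:
- A+B+D+E+F: mass 37, value 160
- A+B+C+E: mass 42, value 167
- A+C+D+E: mass 43, value 167
- A+B+C+D+E: mass 46, value 193
Minimum mass: 37 kg.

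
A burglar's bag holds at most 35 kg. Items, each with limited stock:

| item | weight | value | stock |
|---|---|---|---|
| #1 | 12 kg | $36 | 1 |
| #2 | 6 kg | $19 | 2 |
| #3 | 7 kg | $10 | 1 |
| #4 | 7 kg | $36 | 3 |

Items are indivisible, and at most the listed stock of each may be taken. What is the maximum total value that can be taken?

Top feasible selections:
- 2×#2 + 3×#4: weight 33, value 146
- 1×#1 + 3×#4: weight 33, value 144
- 1×#2 + 1×#3 + 3×#4: weight 34, value 137
- 1×#2 + 3×#4: weight 27, value 127
Best: $146.

$146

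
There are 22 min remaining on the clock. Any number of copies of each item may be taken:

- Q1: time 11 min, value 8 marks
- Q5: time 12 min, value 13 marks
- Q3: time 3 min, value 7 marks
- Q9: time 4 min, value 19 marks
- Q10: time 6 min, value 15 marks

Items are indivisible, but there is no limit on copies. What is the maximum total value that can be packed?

95 marks

Best value-per-unit is Q9 at 19/4, and filling with it alone uses time 5×4=20. No mix of the others beats 5×19 = 95.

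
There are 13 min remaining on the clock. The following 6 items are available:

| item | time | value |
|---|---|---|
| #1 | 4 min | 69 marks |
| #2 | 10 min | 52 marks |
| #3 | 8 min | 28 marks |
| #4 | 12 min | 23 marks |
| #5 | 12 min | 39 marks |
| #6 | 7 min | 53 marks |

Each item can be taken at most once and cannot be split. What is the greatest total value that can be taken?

Check high-value combinations within 13 min:
- #1+#6: time 4+7=11, value 69+53=122
- #1+#3: time 4+8=12, value 69+28=97
- #1: time 4, value 69
- #6: time 7, value 53
- #2: time 10, value 52
Best: 122 marks.

122 marks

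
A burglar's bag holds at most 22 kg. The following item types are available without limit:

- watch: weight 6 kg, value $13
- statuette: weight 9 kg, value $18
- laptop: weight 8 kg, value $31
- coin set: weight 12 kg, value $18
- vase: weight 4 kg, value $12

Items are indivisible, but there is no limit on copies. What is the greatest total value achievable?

Best value-per-unit is laptop at 31/8; filling with it alone gives 2×31 = 62.
Optimal mix: 1×watch + 2×laptop → weight 22, value 75.

$75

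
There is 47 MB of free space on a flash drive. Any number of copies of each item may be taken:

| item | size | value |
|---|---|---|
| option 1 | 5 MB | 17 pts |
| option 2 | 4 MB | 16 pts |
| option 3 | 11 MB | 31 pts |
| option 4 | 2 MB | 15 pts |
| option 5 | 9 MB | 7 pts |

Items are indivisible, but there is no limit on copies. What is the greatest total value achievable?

Best value-per-unit is option 4 at 15/2, and filling with it alone uses size 23×2=46. No mix of the others beats 23×15 = 345.

345 pts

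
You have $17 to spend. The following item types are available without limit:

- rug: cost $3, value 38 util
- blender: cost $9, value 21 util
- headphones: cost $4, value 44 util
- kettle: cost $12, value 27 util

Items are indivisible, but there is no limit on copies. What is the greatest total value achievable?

202 util

Best value-per-unit is rug at 38/3; filling with it alone gives 5×38 = 190.
Optimal mix: 3×rug + 2×headphones → cost 17, value 202.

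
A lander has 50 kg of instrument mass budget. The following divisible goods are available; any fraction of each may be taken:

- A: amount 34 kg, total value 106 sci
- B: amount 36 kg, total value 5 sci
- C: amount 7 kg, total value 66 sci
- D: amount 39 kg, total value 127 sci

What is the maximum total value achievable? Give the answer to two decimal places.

Take in order of value per unit:
- C (66/7 per unit): all 7 → value 66, running total 66.00
- D (127/39 per unit): all 39 → value 127, running total 193.00
- A (106/34 per unit): 4 of 34 → value 4×106/34 = 12.4706, running total 205.47
Total 205.47.

205.47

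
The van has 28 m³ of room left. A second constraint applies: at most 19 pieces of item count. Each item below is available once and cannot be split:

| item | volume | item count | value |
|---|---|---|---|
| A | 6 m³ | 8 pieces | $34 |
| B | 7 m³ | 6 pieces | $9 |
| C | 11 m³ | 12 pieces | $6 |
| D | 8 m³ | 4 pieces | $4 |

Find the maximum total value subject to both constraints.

$47

Feasible sets respecting both limits:
- A+B+D: volume 21, item count 18, value 47
- A+B: volume 13, item count 14, value 43
- A+D: volume 14, item count 12, value 38
- A: volume 6, item count 8, value 34
Best: $47.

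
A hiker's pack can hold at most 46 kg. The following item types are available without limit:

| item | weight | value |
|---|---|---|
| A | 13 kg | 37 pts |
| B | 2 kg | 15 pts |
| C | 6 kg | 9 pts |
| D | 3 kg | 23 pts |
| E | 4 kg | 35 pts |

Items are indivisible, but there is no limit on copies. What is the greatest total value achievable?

Best value-per-unit is E at 35/4; filling with it alone gives 11×35 = 385.
Optimal mix: 1×B + 11×E → weight 46, value 400.

400 pts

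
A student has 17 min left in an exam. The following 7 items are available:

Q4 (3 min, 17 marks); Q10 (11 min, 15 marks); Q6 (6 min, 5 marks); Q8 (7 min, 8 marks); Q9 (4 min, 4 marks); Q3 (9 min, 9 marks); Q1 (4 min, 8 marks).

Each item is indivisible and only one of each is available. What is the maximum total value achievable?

This is a 0/1 knapsack; check combinations near the capacity.
- Q4+Q3+Q1: time 3+9+4=16, value 17+9+8=34
- Q4+Q6+Q9+Q1: time 3+6+4+4=17, value 17+5+4+8=34
- Q4+Q8+Q1: time 3+7+4=14, value 17+8+8=33
- Q4+Q10: time 3+11=14, value 17+15=32
Best: 34 marks.

34 marks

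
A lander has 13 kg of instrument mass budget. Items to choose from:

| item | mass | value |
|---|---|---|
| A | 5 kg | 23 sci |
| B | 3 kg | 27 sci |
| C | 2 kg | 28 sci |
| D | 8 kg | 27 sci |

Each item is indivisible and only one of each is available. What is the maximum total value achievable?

82 sci

Check high-value combinations within 13 kg:
- B+C+D: mass 3+2+8=13, value 27+28+27=82
- A+B+C: mass 5+3+2=10, value 23+27+28=78
- B+C: mass 3+2=5, value 27+28=55
Best: 82 sci.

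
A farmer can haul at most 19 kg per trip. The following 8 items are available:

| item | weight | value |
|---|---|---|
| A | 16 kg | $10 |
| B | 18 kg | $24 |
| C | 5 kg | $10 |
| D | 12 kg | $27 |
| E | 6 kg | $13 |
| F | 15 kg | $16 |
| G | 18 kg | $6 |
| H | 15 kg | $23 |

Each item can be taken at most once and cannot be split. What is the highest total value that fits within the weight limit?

$40

Check high-value combinations within 19 kg:
- D+E: weight 12+6=18, value 27+13=40
- C+D: weight 5+12=17, value 10+27=37
- D: weight 12, value 27
- B: weight 18, value 24
- C+E: weight 5+6=11, value 10+13=23
Best: $40.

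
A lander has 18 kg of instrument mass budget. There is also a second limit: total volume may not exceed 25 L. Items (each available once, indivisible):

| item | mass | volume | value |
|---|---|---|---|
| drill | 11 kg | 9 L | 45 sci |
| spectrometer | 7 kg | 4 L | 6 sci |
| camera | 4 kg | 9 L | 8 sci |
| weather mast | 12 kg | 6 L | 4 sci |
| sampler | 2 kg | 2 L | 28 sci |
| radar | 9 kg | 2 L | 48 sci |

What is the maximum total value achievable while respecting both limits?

Feasible sets respecting both limits:
- camera+sampler+radar: mass 15, volume 13, value 84
- spectrometer+sampler+radar: mass 18, volume 8, value 82
- drill+camera+sampler: mass 17, volume 20, value 81
- sampler+radar: mass 11, volume 4, value 76
Best: 84 sci.

84 sci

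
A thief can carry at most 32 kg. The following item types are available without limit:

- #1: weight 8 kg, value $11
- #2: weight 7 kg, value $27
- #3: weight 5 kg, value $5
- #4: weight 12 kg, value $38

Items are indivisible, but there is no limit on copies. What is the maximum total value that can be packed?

Best value-per-unit is #2 at 27/7, and filling with it alone uses weight 4×7=28. No mix of the others beats 4×27 = 108.

$108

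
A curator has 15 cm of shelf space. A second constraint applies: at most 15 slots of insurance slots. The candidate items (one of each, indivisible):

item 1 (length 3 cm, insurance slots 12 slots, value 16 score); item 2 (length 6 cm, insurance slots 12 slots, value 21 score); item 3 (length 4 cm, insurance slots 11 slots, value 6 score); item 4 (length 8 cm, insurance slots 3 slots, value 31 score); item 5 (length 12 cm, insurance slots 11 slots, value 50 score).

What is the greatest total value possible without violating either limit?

Feasible sets respecting both limits:
- item 2+item 4: length 14, insurance slots 15, value 52
- item 5: length 12, insurance slots 11, value 50
- item 1+item 4: length 11, insurance slots 15, value 47
- item 3+item 4: length 12, insurance slots 14, value 37
Best: 52 score.

52 score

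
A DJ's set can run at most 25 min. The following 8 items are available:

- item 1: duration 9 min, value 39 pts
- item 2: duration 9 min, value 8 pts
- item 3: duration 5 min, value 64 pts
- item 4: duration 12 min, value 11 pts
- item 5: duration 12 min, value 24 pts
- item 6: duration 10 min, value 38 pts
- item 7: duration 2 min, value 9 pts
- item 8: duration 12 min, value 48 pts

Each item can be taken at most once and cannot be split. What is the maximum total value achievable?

Check high-value combinations within 25 min:
- item 1+item 3+item 6: duration 9+5+10=24, value 39+64+38=141
- item 3+item 7+item 8: duration 5+2+12=19, value 64+9+48=121
- item 1+item 2+item 3+item 7: duration 9+9+5+2=25, value 39+8+64+9=120
Best: 141 pts.

141 pts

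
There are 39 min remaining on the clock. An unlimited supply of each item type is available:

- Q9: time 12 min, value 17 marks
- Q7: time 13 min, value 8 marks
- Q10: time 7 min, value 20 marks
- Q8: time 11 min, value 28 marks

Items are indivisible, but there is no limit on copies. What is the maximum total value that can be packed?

108 marks

Best value-per-unit is Q10 at 20/7; filling with it alone gives 5×20 = 100.
Optimal mix: 4×Q10 + 1×Q8 → time 39, value 108.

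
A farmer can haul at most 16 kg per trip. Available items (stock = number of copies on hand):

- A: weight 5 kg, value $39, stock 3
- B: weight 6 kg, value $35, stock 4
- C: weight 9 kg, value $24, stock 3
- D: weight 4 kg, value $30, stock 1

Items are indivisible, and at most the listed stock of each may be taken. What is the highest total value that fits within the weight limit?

Top feasible selections:
- 3×A: weight 15, value 117
- 2×A + 1×B: weight 16, value 113
- 2×A + 1×D: weight 14, value 108
Best: $117.

$117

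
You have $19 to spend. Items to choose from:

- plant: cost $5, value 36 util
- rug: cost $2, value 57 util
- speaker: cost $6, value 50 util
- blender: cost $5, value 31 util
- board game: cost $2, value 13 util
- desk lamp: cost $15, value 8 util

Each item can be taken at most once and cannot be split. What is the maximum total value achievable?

This is a 0/1 knapsack; check combinations near the capacity.
- plant+rug+speaker+blender: cost 5+2+6+5=18, value 36+57+50+31=174
- plant+rug+speaker+board game: cost 5+2+6+2=15, value 36+57+50+13=156
- rug+speaker+blender+board game: cost 2+6+5+2=15, value 57+50+31+13=151
- plant+rug+speaker: cost 5+2+6=13, value 36+57+50=143
- rug+speaker+blender: cost 2+6+5=13, value 57+50+31=138
Best: 174 util.

174 util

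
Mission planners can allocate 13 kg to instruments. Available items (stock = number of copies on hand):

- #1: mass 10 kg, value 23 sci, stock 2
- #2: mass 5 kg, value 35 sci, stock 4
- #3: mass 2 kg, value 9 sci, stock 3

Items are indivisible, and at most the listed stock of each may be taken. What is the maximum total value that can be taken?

Top feasible selections:
- 2×#2 + 1×#3: mass 12, value 79
- 2×#2: mass 10, value 70
Best: 79 sci.

79 sci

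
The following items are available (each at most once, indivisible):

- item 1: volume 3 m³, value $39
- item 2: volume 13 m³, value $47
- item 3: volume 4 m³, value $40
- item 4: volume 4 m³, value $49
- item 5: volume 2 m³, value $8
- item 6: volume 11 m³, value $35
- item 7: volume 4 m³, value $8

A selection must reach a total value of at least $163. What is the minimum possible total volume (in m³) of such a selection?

Subsets with value ≥ 163, sorted by total volume:
- item 1+item 3+item 4+item 6: volume 22, value 163
- item 1+item 2+item 3+item 4: volume 24, value 175
- item 1+item 3+item 4+item 5+item 6: volume 24, value 171
Minimum volume: 22 m³.

22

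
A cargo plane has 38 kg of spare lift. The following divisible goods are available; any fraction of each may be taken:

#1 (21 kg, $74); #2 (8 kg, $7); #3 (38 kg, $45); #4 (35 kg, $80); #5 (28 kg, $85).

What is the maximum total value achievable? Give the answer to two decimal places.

Take in order of value per unit:
- #1 (74/21 per unit): all 21 → value 74, running total 74.00
- #5 (85/28 per unit): 17 of 28 → value 17×85/28 = 51.6071, running total 125.61
Total 125.61.

125.61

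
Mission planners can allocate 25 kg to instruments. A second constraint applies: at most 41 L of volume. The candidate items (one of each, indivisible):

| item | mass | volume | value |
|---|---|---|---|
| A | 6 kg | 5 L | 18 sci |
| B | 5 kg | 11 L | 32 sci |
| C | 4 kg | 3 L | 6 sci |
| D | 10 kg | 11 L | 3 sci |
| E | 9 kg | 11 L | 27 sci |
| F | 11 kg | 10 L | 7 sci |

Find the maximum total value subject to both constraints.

83 sci

Feasible sets respecting both limits:
- A+B+C+E: mass 24, volume 30, value 83
- A+B+E: mass 20, volume 27, value 77
- B+E+F: mass 25, volume 32, value 66
- B+C+E: mass 18, volume 25, value 65
Best: 83 sci.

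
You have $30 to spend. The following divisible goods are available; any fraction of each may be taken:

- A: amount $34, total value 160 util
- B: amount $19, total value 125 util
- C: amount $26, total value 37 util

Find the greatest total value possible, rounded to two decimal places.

Take in order of value per unit:
- B (125/19 per unit): all 19 → value 125, running total 125.00
- A (160/34 per unit): 11 of 34 → value 11×160/34 = 51.7647, running total 176.76
Total 176.76.

176.76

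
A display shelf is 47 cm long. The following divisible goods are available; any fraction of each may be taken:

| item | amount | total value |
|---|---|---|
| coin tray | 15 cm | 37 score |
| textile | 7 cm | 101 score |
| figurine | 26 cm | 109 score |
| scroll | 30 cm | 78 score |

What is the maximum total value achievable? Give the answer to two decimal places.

246.40

Take in order of value per unit:
- textile (101/7 per unit): all 7 → value 101, running total 101.00
- figurine (109/26 per unit): all 26 → value 109, running total 210.00
- scroll (78/30 per unit): 14 of 30 → value 14×78/30 = 36.4000, running total 246.40
Total 246.40.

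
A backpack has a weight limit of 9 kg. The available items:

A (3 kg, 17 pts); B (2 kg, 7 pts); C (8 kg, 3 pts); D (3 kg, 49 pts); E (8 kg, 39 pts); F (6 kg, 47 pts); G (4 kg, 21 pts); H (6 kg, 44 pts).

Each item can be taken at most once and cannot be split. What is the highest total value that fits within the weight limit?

Check high-value combinations within 9 kg:
- D+F: weight 3+6=9, value 49+47=96
- D+H: weight 3+6=9, value 49+44=93
- B+D+G: weight 2+3+4=9, value 7+49+21=77
- A+B+D: weight 3+2+3=8, value 17+7+49=73
Best: 96 pts.

96 pts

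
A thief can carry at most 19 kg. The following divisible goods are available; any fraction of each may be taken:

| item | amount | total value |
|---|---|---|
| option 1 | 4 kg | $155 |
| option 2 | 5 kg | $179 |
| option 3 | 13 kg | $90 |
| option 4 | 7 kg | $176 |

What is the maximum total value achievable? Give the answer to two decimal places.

530.77

Take in order of value per unit:
- option 1 (155/4 per unit): all 4 → value 155, running total 155.00
- option 2 (179/5 per unit): all 5 → value 179, running total 334.00
- option 4 (176/7 per unit): all 7 → value 176, running total 510.00
- option 3 (90/13 per unit): 3 of 13 → value 3×90/13 = 20.7692, running total 530.77
Total 530.77.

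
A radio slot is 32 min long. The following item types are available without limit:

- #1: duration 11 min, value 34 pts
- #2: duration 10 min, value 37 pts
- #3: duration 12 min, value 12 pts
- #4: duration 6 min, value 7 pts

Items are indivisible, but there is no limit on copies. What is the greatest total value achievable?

111 pts

Best value-per-unit is #2 at 37/10, and filling with it alone uses duration 3×10=30. No mix of the others beats 3×37 = 111.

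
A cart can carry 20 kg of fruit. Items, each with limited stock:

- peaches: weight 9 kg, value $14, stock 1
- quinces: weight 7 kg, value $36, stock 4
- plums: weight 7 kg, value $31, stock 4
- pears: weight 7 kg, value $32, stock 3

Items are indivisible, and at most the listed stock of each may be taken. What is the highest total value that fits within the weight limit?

$72

Best selections within weight 20 and stock limits:
- 2×quinces: weight 14, value 72
- 1×quinces + 1×pears: weight 14, value 68
Best: $72.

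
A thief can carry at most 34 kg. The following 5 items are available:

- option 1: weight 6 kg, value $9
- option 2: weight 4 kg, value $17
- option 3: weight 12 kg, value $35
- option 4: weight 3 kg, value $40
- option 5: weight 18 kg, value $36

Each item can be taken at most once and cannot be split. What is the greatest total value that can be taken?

This is a 0/1 knapsack; check combinations near the capacity.
- option 3+option 4+option 5: weight 12+3+18=33, value 35+40+36=111
- option 1+option 2+option 4+option 5: weight 6+4+3+18=31, value 9+17+40+36=102
- option 1+option 2+option 3+option 4: weight 6+4+12+3=25, value 9+17+35+40=101
- option 2+option 4+option 5: weight 4+3+18=25, value 17+40+36=93
Best: $111.

$111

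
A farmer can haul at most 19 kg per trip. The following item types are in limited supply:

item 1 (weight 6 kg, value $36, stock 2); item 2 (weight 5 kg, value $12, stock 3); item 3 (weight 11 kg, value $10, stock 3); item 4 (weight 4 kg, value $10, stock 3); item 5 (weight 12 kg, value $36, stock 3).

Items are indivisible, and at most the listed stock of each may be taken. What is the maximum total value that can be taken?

Best selections within weight 19 and stock limits:
- 2×item 1 + 1×item 2: weight 17, value 84
- 2×item 1 + 1×item 4: weight 16, value 82
Best: $84.

$84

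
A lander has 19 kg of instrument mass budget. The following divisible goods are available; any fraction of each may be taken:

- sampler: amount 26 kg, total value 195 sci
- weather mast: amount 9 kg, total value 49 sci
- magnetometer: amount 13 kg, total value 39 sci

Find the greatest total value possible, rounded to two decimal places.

Take in order of value per unit:
- sampler (195/26 per unit): 19 of 26 → value 19×195/26 = 142.5000, running total 142.50
Total 142.50.

142.50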